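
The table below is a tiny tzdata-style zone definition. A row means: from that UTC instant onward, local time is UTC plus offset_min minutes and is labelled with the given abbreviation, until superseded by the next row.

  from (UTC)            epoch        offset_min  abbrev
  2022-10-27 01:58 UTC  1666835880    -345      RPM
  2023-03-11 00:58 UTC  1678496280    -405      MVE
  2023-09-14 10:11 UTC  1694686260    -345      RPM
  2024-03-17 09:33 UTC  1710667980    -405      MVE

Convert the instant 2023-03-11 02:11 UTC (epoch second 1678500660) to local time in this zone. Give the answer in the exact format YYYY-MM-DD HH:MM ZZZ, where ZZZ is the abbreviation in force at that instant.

Query: 2023-03-11 02:11 UTC
Rule 2/4 (MVE, -06:45): 2023-03-11 00:58 UTC ≤ query < 2023-09-14 10:11 UTC
2·60 + 11 - 405 = -274 min
-274 = -1·1440 + 1166; 1166 = 19·60 + 26 → 19:26, 2023-03-11 - 1 day = 2023-03-10
→ 2023-03-10 19:26 MVE

2023-03-10 19:26 MVE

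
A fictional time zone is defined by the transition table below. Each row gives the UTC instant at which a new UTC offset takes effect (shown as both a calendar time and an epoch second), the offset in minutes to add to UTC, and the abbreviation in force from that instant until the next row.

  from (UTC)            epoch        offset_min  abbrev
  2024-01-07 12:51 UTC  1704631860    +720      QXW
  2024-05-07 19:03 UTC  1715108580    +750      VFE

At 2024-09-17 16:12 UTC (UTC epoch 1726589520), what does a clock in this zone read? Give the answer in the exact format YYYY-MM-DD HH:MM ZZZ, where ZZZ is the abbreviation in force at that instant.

Query: 2024-09-17 16:12 UTC
Rule 2/2 (VFE, +12:30): 2024-05-07 19:03 UTC ≤ query < +∞
16·60 + 12 + 750 = 1722 min
1722 = 1·1440 + 282; 282 = 4·60 + 42 → 04:42, 2024-09-17 + 1 day = 2024-09-18
→ 2024-09-18 04:42 VFE

2024-09-18 04:42 VFE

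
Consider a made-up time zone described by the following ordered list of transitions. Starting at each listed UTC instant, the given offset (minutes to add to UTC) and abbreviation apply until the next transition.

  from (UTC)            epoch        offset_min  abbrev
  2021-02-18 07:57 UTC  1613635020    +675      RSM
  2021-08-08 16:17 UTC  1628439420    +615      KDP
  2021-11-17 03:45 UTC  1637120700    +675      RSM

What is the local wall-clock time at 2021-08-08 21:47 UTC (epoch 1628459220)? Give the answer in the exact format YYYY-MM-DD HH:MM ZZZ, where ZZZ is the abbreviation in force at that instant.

Query: 2021-08-08 21:47 UTC
Rule 2/3 (KDP, +10:15): 2021-08-08 16:17 UTC ≤ query < 2021-11-17 03:45 UTC
21·60 + 47 + 615 = 1922 min
1922 = 1·1440 + 482; 482 = 8·60 + 2 → 08:02, 2021-08-08 + 1 day = 2021-08-09
→ 2021-08-09 08:02 KDP

2021-08-09 08:02 KDP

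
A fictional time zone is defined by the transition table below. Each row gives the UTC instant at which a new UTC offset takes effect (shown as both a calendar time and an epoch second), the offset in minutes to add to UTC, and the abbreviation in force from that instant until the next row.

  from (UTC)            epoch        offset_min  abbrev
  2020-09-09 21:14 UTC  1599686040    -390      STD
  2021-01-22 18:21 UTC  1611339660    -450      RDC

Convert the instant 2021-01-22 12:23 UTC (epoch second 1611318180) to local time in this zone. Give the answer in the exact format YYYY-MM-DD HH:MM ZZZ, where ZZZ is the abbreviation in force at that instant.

2021-01-22 05:53 STD

Query: 2021-01-22 12:23 UTC
Rule 1/2 (STD, -06:30): 2020-09-09 21:14 UTC ≤ query < 2021-01-22 18:21 UTC
12·60 + 23 - 390 = 353 min
353 = 0·1440 + 353; 353 = 5·60 + 53 → 05:53, same day
→ 2021-01-22 05:53 STD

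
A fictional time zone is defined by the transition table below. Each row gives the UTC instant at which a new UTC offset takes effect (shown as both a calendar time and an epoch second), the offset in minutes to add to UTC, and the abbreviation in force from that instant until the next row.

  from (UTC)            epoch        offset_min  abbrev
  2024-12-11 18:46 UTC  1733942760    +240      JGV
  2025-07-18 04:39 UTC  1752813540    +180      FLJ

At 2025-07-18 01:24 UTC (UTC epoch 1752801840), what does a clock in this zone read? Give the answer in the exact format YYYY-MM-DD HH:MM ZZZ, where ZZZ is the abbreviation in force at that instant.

2025-07-18 05:24 JGV

Query: 2025-07-18 01:24 UTC
Rule 1/2 (JGV, +04:00): 2024-12-11 18:46 UTC ≤ query < 2025-07-18 04:39 UTC
1·60 + 24 + 240 = 324 min
324 = 0·1440 + 324; 324 = 5·60 + 24 → 05:24, same day
→ 2025-07-18 05:24 JGV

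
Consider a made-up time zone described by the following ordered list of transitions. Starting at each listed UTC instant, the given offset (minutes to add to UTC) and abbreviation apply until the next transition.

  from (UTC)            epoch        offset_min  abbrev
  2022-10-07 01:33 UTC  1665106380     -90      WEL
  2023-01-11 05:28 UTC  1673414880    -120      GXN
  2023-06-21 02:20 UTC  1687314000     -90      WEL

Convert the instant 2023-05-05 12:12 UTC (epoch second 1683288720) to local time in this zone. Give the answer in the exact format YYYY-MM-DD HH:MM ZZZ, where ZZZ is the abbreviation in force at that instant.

2023-05-05 10:12 GXN

Query: 2023-05-05 12:12 UTC
Rule 2/3 (GXN, -02:00): 2023-01-11 05:28 UTC ≤ query < 2023-06-21 02:20 UTC
12·60 + 12 - 120 = 612 min
612 = 0·1440 + 612; 612 = 10·60 + 12 → 10:12, same day
→ 2023-05-05 10:12 GXN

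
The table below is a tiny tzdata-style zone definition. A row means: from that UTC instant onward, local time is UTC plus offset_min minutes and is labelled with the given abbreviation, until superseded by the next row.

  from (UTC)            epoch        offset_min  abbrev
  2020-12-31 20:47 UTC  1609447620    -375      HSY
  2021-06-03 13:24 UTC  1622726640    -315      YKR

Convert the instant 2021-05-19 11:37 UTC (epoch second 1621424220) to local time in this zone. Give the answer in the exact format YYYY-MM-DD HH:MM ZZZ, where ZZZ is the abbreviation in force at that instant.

2021-05-19 05:22 HSY

Query: 2021-05-19 11:37 UTC
Rule 1/2 (HSY, -06:15): 2020-12-31 20:47 UTC ≤ query < 2021-06-03 13:24 UTC
11·60 + 37 - 375 = 322 min
322 = 0·1440 + 322; 322 = 5·60 + 22 → 05:22, same day
→ 2021-05-19 05:22 HSY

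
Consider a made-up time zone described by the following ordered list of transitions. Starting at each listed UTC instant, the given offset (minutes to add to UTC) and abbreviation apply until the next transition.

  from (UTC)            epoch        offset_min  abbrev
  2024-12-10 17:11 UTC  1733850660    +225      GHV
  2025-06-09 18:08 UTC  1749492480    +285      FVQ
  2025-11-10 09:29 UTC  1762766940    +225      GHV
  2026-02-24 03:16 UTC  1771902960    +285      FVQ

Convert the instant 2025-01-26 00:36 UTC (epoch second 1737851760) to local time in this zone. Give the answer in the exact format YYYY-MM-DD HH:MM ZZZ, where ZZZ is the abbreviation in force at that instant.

2025-01-26 04:21 GHV

Query: 2025-01-26 00:36 UTC
Rule 1/4 (GHV, +03:45): 2024-12-10 17:11 UTC ≤ query < 2025-06-09 18:08 UTC
0·60 + 36 + 225 = 261 min
261 = 0·1440 + 261; 261 = 4·60 + 21 → 04:21, same day
→ 2025-01-26 04:21 GHV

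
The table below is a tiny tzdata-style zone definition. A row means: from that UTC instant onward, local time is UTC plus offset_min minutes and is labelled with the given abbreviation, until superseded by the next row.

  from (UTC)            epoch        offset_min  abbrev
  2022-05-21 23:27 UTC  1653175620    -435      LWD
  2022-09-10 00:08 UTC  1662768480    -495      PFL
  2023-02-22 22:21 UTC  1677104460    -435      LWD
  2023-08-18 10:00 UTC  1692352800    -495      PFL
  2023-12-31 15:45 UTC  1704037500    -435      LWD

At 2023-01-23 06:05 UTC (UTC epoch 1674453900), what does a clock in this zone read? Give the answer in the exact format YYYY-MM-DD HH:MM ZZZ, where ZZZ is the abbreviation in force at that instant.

Query: 2023-01-23 06:05 UTC
Rule 2/5 (PFL, -08:15): 2022-09-10 00:08 UTC ≤ query < 2023-02-22 22:21 UTC
6·60 + 5 - 495 = -130 min
-130 = -1·1440 + 1310; 1310 = 21·60 + 50 → 21:50, 2023-01-23 - 1 day = 2023-01-22
→ 2023-01-22 21:50 PFL

2023-01-22 21:50 PFL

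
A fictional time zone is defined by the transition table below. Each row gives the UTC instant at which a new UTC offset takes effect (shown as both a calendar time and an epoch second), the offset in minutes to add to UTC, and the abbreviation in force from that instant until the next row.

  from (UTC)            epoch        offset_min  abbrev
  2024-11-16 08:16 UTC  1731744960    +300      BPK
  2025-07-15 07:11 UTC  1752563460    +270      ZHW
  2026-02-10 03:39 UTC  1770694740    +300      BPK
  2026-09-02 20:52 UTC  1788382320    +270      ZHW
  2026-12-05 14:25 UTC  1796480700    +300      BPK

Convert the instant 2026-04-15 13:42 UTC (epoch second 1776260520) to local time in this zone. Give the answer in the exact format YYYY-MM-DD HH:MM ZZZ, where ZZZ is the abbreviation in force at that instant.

Query: 2026-04-15 13:42 UTC
Rule 3/5 (BPK, +05:00): 2026-02-10 03:39 UTC ≤ query < 2026-09-02 20:52 UTC
13·60 + 42 + 300 = 1122 min
1122 = 0·1440 + 1122; 1122 = 18·60 + 42 → 18:42, same day
→ 2026-04-15 18:42 BPK

2026-04-15 18:42 BPK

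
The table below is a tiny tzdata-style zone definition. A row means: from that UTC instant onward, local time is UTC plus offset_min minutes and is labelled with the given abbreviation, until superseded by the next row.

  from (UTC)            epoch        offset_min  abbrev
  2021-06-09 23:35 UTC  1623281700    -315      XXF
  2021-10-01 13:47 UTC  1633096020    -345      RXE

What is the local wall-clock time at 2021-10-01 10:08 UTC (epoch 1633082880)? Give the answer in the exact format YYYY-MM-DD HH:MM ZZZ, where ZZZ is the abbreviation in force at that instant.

Query: 2021-10-01 10:08 UTC
Rule 1/2 (XXF, -05:15): 2021-06-09 23:35 UTC ≤ query < 2021-10-01 13:47 UTC
10·60 + 8 - 315 = 293 min
293 = 0·1440 + 293; 293 = 4·60 + 53 → 04:53, same day
→ 2021-10-01 04:53 XXF

2021-10-01 04:53 XXF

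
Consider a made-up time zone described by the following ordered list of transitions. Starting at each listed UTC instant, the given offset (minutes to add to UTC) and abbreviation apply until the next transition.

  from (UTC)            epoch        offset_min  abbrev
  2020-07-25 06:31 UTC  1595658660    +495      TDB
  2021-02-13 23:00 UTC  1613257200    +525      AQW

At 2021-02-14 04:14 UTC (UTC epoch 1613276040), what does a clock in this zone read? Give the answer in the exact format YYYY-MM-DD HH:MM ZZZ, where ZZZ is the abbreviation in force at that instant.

Query: 2021-02-14 04:14 UTC
Rule 2/2 (AQW, +08:45): 2021-02-13 23:00 UTC ≤ query < +∞
4·60 + 14 + 525 = 779 min
779 = 0·1440 + 779; 779 = 12·60 + 59 → 12:59, same day
→ 2021-02-14 12:59 AQW

2021-02-14 12:59 AQW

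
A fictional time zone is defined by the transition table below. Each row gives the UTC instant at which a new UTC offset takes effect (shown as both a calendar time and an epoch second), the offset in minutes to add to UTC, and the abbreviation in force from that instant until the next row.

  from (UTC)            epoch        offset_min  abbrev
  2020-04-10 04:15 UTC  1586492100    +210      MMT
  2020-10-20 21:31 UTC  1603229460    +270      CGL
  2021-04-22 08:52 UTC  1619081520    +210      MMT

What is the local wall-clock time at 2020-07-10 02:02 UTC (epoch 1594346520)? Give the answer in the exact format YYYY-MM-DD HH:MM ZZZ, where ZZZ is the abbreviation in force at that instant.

Query: 2020-07-10 02:02 UTC
Rule 1/3 (MMT, +03:30): 2020-04-10 04:15 UTC ≤ query < 2020-10-20 21:31 UTC
2·60 + 2 + 210 = 332 min
332 = 0·1440 + 332; 332 = 5·60 + 32 → 05:32, same day
→ 2020-07-10 05:32 MMT

2020-07-10 05:32 MMT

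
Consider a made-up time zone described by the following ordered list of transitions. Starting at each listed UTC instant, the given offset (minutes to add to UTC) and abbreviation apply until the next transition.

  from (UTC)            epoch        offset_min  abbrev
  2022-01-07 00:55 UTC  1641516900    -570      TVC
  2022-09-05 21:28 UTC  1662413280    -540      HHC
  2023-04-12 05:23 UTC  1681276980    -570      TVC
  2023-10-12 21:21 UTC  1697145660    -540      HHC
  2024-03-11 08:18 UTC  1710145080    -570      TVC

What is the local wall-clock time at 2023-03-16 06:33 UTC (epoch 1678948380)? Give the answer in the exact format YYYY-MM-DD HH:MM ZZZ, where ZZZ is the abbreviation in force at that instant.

2023-03-15 21:33 HHC

Query: 2023-03-16 06:33 UTC
Rule 2/5 (HHC, -09:00): 2022-09-05 21:28 UTC ≤ query < 2023-04-12 05:23 UTC
6·60 + 33 - 540 = -147 min
-147 = -1·1440 + 1293; 1293 = 21·60 + 33 → 21:33, 2023-03-16 - 1 day = 2023-03-15
→ 2023-03-15 21:33 HHC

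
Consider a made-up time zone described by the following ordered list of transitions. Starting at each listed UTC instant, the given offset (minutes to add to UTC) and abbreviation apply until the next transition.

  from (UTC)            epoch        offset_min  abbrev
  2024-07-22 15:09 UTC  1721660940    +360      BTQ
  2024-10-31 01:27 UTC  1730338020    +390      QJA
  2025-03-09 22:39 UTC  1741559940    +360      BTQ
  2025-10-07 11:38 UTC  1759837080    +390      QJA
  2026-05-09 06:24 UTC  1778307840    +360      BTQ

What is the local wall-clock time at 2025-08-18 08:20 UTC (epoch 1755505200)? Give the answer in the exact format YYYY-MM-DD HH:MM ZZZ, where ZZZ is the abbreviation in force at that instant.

Query: 2025-08-18 08:20 UTC
Rule 3/5 (BTQ, +06:00): 2025-03-09 22:39 UTC ≤ query < 2025-10-07 11:38 UTC
8·60 + 20 + 360 = 860 min
860 = 0·1440 + 860; 860 = 14·60 + 20 → 14:20, same day
→ 2025-08-18 14:20 BTQ

2025-08-18 14:20 BTQ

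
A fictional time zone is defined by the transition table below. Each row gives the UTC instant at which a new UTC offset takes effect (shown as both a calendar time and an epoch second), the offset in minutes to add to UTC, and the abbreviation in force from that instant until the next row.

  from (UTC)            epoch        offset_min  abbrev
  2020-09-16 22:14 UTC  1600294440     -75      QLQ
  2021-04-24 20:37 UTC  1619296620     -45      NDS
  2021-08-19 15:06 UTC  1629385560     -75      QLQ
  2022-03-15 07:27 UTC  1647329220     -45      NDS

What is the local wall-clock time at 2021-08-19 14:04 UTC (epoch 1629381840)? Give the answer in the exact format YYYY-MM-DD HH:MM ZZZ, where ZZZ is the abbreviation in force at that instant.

2021-08-19 13:19 NDS

Query: 2021-08-19 14:04 UTC
Rule 2/4 (NDS, -00:45): 2021-04-24 20:37 UTC ≤ query < 2021-08-19 15:06 UTC
14·60 + 4 - 45 = 799 min
799 = 0·1440 + 799; 799 = 13·60 + 19 → 13:19, same day
→ 2021-08-19 13:19 NDS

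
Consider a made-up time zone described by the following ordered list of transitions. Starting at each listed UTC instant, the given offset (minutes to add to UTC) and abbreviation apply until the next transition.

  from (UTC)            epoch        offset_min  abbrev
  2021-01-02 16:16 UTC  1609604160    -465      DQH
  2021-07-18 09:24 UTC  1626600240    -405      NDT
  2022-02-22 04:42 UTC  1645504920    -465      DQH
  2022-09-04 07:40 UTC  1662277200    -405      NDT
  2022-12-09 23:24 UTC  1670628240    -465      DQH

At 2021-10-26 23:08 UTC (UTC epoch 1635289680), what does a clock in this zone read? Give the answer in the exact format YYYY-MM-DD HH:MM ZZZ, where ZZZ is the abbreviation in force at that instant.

2021-10-26 16:23 NDT

Query: 2021-10-26 23:08 UTC
Rule 2/5 (NDT, -06:45): 2021-07-18 09:24 UTC ≤ query < 2022-02-22 04:42 UTC
23·60 + 8 - 405 = 983 min
983 = 0·1440 + 983; 983 = 16·60 + 23 → 16:23, same day
→ 2021-10-26 16:23 NDT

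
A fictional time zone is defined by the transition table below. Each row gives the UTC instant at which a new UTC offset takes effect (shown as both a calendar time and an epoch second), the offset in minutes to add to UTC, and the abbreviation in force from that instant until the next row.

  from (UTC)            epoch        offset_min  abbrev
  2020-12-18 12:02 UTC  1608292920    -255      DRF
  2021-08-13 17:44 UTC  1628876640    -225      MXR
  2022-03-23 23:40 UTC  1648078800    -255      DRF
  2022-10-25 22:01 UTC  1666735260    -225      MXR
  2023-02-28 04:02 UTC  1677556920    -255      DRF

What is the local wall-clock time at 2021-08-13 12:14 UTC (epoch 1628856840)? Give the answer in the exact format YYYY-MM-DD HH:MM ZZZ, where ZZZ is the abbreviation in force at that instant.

2021-08-13 07:59 DRF

Query: 2021-08-13 12:14 UTC
Rule 1/5 (DRF, -04:15): 2020-12-18 12:02 UTC ≤ query < 2021-08-13 17:44 UTC
12·60 + 14 - 255 = 479 min
479 = 0·1440 + 479; 479 = 7·60 + 59 → 07:59, same day
→ 2021-08-13 07:59 DRF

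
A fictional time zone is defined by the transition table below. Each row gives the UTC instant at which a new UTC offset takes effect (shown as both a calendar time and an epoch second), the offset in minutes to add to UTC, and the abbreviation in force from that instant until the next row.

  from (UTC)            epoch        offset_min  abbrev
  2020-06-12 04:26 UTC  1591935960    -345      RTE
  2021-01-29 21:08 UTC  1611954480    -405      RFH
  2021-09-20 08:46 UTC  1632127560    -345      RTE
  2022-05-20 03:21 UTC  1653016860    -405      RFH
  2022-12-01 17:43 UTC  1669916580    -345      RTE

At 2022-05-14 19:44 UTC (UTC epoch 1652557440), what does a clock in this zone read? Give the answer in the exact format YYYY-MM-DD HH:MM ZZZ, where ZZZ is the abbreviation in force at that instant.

2022-05-14 13:59 RTE

Query: 2022-05-14 19:44 UTC
Rule 3/5 (RTE, -05:45): 2021-09-20 08:46 UTC ≤ query < 2022-05-20 03:21 UTC
19·60 + 44 - 345 = 839 min
839 = 0·1440 + 839; 839 = 13·60 + 59 → 13:59, same day
→ 2022-05-14 13:59 RTE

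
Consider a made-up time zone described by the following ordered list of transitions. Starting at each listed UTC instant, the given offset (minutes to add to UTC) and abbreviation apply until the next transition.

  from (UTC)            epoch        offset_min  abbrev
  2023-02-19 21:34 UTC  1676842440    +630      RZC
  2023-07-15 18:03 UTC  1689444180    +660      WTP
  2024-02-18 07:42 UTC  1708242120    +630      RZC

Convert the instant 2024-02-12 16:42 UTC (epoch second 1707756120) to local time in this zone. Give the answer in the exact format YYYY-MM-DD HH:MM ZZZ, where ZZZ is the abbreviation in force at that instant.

2024-02-13 03:42 WTP

Query: 2024-02-12 16:42 UTC
Rule 2/3 (WTP, +11:00): 2023-07-15 18:03 UTC ≤ query < 2024-02-18 07:42 UTC
16·60 + 42 + 660 = 1662 min
1662 = 1·1440 + 222; 222 = 3·60 + 42 → 03:42, 2024-02-12 + 1 day = 2024-02-13
→ 2024-02-13 03:42 WTP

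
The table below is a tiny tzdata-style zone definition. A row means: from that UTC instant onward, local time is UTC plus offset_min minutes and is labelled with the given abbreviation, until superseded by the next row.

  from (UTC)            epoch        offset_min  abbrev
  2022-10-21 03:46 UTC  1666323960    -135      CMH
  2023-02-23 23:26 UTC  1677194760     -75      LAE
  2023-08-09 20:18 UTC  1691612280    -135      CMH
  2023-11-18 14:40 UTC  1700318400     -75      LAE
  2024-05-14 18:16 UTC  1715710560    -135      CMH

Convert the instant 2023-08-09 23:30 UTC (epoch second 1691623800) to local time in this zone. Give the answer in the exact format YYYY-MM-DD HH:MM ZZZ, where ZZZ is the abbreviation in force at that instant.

Query: 2023-08-09 23:30 UTC
Rule 3/5 (CMH, -02:15): 2023-08-09 20:18 UTC ≤ query < 2023-11-18 14:40 UTC
23·60 + 30 - 135 = 1275 min
1275 = 0·1440 + 1275; 1275 = 21·60 + 15 → 21:15, same day
→ 2023-08-09 21:15 CMH

2023-08-09 21:15 CMH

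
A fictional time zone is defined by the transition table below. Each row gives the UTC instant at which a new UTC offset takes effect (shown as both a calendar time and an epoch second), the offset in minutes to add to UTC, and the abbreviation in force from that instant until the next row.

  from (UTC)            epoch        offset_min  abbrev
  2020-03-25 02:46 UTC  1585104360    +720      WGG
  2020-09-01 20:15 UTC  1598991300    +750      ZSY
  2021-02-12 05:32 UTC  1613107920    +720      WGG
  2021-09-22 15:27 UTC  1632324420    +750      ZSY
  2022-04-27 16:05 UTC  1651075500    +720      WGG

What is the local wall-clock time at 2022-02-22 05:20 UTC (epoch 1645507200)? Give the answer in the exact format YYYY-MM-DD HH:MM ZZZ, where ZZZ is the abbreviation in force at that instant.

Query: 2022-02-22 05:20 UTC
Rule 4/5 (ZSY, +12:30): 2021-09-22 15:27 UTC ≤ query < 2022-04-27 16:05 UTC
5·60 + 20 + 750 = 1070 min
1070 = 0·1440 + 1070; 1070 = 17·60 + 50 → 17:50, same day
→ 2022-02-22 17:50 ZSY

2022-02-22 17:50 ZSY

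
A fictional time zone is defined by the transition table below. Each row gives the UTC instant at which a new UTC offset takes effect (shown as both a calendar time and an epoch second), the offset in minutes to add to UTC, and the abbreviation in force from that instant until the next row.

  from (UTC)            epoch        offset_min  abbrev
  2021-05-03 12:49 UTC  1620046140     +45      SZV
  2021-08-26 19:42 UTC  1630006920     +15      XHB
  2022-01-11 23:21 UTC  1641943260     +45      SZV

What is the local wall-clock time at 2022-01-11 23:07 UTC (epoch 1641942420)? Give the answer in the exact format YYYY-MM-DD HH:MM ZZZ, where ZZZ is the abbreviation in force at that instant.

2022-01-11 23:22 XHB

Query: 2022-01-11 23:07 UTC
Rule 2/3 (XHB, +00:15): 2021-08-26 19:42 UTC ≤ query < 2022-01-11 23:21 UTC
23·60 + 7 + 15 = 1402 min
1402 = 0·1440 + 1402; 1402 = 23·60 + 22 → 23:22, same day
→ 2022-01-11 23:22 XHB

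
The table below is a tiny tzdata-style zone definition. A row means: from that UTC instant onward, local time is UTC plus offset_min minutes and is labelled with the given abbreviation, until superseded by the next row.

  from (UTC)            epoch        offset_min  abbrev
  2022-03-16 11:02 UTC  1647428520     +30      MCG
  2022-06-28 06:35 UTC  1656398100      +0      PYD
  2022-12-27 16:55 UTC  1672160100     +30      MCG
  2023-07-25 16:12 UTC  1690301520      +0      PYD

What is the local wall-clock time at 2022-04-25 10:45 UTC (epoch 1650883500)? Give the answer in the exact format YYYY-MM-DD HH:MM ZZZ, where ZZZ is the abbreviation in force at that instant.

2022-04-25 11:15 MCG

Query: 2022-04-25 10:45 UTC
Rule 1/4 (MCG, +00:30): 2022-03-16 11:02 UTC ≤ query < 2022-06-28 06:35 UTC
10·60 + 45 + 30 = 675 min
675 = 0·1440 + 675; 675 = 11·60 + 15 → 11:15, same day
→ 2022-04-25 11:15 MCG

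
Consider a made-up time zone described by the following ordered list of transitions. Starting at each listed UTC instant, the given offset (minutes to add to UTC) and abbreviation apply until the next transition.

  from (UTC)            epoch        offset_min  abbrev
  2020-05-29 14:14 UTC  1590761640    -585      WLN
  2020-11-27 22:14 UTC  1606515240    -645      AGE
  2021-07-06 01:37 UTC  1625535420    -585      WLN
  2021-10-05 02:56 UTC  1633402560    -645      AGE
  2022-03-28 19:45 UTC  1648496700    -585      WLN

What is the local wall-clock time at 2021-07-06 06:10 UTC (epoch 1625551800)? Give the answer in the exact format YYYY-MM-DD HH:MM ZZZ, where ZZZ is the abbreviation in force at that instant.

Query: 2021-07-06 06:10 UTC
Rule 3/5 (WLN, -09:45): 2021-07-06 01:37 UTC ≤ query < 2021-10-05 02:56 UTC
6·60 + 10 - 585 = -215 min
-215 = -1·1440 + 1225; 1225 = 20·60 + 25 → 20:25, 2021-07-06 - 1 day = 2021-07-05
→ 2021-07-05 20:25 WLN

2021-07-05 20:25 WLN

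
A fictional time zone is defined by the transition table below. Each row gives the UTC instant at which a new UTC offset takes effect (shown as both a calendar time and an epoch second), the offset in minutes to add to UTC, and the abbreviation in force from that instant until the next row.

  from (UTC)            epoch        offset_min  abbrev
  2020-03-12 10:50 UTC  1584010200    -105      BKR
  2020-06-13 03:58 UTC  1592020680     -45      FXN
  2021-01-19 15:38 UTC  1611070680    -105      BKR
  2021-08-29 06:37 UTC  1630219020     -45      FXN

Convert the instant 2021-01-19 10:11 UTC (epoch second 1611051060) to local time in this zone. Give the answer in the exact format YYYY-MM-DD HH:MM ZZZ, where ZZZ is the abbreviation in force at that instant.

Query: 2021-01-19 10:11 UTC
Rule 2/4 (FXN, -00:45): 2020-06-13 03:58 UTC ≤ query < 2021-01-19 15:38 UTC
10·60 + 11 - 45 = 566 min
566 = 0·1440 + 566; 566 = 9·60 + 26 → 09:26, same day
→ 2021-01-19 09:26 FXN

2021-01-19 09:26 FXN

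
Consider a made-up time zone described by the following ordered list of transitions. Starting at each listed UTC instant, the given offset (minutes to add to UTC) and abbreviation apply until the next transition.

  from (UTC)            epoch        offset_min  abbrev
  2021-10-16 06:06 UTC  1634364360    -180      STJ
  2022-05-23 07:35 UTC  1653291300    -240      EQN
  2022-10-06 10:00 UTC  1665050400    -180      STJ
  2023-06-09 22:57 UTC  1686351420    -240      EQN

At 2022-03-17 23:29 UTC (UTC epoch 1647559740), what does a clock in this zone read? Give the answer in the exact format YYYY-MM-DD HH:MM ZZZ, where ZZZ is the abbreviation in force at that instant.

Query: 2022-03-17 23:29 UTC
Rule 1/4 (STJ, -03:00): 2021-10-16 06:06 UTC ≤ query < 2022-05-23 07:35 UTC
23·60 + 29 - 180 = 1229 min
1229 = 0·1440 + 1229; 1229 = 20·60 + 29 → 20:29, same day
→ 2022-03-17 20:29 STJ

2022-03-17 20:29 STJ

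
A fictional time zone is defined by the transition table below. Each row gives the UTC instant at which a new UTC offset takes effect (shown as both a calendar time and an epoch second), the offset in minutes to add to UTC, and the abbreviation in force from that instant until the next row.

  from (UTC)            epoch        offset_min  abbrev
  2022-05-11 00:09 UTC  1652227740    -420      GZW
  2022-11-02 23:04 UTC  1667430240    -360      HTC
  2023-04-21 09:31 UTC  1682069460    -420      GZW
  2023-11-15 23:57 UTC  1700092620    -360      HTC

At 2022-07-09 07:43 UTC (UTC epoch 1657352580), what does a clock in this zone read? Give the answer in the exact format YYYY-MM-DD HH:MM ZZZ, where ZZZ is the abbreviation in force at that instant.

Query: 2022-07-09 07:43 UTC
Rule 1/4 (GZW, -07:00): 2022-05-11 00:09 UTC ≤ query < 2022-11-02 23:04 UTC
7·60 + 43 - 420 = 43 min
43 = 0·1440 + 43; 43 = 0·60 + 43 → 00:43, same day
→ 2022-07-09 00:43 GZW

2022-07-09 00:43 GZW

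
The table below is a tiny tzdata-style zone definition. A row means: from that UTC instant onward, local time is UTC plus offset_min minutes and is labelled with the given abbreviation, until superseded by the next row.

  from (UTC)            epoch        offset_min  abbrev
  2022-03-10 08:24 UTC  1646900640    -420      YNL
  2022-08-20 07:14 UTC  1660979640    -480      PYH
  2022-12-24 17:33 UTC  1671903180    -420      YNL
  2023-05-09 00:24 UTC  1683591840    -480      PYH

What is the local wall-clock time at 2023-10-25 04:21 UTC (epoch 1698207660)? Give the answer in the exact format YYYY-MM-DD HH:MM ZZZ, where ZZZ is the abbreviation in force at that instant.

2023-10-24 20:21 PYH

Query: 2023-10-25 04:21 UTC
Rule 4/4 (PYH, -08:00): 2023-05-09 00:24 UTC ≤ query < +∞
4·60 + 21 - 480 = -219 min
-219 = -1·1440 + 1221; 1221 = 20·60 + 21 → 20:21, 2023-10-25 - 1 day = 2023-10-24
→ 2023-10-24 20:21 PYH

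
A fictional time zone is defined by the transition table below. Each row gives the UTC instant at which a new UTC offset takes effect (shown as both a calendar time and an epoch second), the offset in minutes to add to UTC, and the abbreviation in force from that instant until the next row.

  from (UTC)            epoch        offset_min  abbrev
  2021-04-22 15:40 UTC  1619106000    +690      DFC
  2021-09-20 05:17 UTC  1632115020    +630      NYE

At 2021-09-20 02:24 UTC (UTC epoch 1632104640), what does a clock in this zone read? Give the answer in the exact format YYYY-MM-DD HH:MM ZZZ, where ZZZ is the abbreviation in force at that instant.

Query: 2021-09-20 02:24 UTC
Rule 1/2 (DFC, +11:30): 2021-04-22 15:40 UTC ≤ query < 2021-09-20 05:17 UTC
2·60 + 24 + 690 = 834 min
834 = 0·1440 + 834; 834 = 13·60 + 54 → 13:54, same day
→ 2021-09-20 13:54 DFC

2021-09-20 13:54 DFC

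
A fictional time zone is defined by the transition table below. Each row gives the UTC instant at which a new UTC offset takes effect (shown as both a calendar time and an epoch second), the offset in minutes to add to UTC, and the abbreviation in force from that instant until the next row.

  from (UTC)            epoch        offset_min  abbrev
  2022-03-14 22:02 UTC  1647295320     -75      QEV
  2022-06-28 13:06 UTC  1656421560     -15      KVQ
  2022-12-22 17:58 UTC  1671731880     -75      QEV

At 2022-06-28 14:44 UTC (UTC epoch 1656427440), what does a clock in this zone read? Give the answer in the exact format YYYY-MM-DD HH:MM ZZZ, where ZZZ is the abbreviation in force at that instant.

Query: 2022-06-28 14:44 UTC
Rule 2/3 (KVQ, -00:15): 2022-06-28 13:06 UTC ≤ query < 2022-12-22 17:58 UTC
14·60 + 44 - 15 = 869 min
869 = 0·1440 + 869; 869 = 14·60 + 29 → 14:29, same day
→ 2022-06-28 14:29 KVQ

2022-06-28 14:29 KVQ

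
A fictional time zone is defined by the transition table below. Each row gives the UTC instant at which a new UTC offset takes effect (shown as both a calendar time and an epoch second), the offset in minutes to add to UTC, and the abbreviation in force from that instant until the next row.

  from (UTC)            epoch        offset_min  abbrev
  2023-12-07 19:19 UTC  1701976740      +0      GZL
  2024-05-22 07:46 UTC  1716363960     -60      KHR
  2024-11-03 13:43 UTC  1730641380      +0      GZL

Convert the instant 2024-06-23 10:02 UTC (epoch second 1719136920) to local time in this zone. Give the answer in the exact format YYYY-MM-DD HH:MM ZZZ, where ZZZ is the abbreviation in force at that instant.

Query: 2024-06-23 10:02 UTC
Rule 2/3 (KHR, -01:00): 2024-05-22 07:46 UTC ≤ query < 2024-11-03 13:43 UTC
10·60 + 2 - 60 = 542 min
542 = 0·1440 + 542; 542 = 9·60 + 2 → 09:02, same day
→ 2024-06-23 09:02 KHR

2024-06-23 09:02 KHR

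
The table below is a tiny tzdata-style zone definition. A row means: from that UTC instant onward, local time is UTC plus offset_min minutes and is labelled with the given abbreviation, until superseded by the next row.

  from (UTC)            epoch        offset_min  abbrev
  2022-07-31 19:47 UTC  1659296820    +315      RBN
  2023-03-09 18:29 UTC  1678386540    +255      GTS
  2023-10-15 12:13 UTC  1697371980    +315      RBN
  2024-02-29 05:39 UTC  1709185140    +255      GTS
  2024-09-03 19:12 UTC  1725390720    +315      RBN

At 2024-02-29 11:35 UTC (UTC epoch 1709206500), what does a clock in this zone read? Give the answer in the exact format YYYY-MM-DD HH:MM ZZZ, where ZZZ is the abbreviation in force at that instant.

2024-02-29 15:50 GTS

Query: 2024-02-29 11:35 UTC
Rule 4/5 (GTS, +04:15): 2024-02-29 05:39 UTC ≤ query < 2024-09-03 19:12 UTC
11·60 + 35 + 255 = 950 min
950 = 0·1440 + 950; 950 = 15·60 + 50 → 15:50, same day
→ 2024-02-29 15:50 GTS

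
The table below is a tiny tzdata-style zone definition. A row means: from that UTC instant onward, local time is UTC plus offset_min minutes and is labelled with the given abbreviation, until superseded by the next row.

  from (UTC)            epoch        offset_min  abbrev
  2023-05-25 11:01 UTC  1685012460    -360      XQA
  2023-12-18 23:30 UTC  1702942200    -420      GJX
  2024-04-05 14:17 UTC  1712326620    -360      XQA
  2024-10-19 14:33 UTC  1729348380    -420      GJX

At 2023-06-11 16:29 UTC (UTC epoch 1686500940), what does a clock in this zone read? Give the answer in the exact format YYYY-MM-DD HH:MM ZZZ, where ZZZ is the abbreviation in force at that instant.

2023-06-11 10:29 XQA

Query: 2023-06-11 16:29 UTC
Rule 1/4 (XQA, -06:00): 2023-05-25 11:01 UTC ≤ query < 2023-12-18 23:30 UTC
16·60 + 29 - 360 = 629 min
629 = 0·1440 + 629; 629 = 10·60 + 29 → 10:29, same day
→ 2023-06-11 10:29 XQA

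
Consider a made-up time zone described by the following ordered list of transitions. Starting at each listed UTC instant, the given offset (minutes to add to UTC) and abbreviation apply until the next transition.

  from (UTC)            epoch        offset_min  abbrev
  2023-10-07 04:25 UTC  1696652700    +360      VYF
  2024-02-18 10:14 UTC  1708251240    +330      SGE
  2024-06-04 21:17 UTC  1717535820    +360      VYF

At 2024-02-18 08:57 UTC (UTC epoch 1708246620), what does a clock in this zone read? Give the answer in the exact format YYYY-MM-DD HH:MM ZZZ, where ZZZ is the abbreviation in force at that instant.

Query: 2024-02-18 08:57 UTC
Rule 1/3 (VYF, +06:00): 2023-10-07 04:25 UTC ≤ query < 2024-02-18 10:14 UTC
8·60 + 57 + 360 = 897 min
897 = 0·1440 + 897; 897 = 14·60 + 57 → 14:57, same day
→ 2024-02-18 14:57 VYF

2024-02-18 14:57 VYF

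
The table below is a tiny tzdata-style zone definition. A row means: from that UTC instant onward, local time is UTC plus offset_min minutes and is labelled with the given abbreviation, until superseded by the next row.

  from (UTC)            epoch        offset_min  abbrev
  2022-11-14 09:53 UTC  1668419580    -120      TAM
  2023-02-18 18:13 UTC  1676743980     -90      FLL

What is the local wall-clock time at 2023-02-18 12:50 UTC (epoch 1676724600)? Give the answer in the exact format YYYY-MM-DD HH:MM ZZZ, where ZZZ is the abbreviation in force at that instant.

2023-02-18 10:50 TAM

Query: 2023-02-18 12:50 UTC
Rule 1/2 (TAM, -02:00): 2022-11-14 09:53 UTC ≤ query < 2023-02-18 18:13 UTC
12·60 + 50 - 120 = 650 min
650 = 0·1440 + 650; 650 = 10·60 + 50 → 10:50, same day
→ 2023-02-18 10:50 TAM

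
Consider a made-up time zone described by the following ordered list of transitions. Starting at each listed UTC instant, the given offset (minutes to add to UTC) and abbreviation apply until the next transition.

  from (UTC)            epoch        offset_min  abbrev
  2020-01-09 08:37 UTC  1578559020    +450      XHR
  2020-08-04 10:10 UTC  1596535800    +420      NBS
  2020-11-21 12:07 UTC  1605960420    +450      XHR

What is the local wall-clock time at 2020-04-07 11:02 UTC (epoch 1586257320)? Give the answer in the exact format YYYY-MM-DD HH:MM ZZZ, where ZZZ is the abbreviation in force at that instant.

2020-04-07 18:32 XHR

Query: 2020-04-07 11:02 UTC
Rule 1/3 (XHR, +07:30): 2020-01-09 08:37 UTC ≤ query < 2020-08-04 10:10 UTC
11·60 + 2 + 450 = 1112 min
1112 = 0·1440 + 1112; 1112 = 18·60 + 32 → 18:32, same day
→ 2020-04-07 18:32 XHR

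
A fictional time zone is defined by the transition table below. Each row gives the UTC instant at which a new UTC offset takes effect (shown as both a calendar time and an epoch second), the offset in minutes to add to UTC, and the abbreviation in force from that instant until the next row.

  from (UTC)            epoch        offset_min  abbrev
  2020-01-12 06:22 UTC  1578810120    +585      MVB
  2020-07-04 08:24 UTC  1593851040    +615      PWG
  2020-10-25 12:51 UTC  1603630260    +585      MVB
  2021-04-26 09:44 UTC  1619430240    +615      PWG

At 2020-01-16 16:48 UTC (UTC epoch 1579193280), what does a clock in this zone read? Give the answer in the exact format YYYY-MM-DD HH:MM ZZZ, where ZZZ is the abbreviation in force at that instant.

Query: 2020-01-16 16:48 UTC
Rule 1/4 (MVB, +09:45): 2020-01-12 06:22 UTC ≤ query < 2020-07-04 08:24 UTC
16·60 + 48 + 585 = 1593 min
1593 = 1·1440 + 153; 153 = 2·60 + 33 → 02:33, 2020-01-16 + 1 day = 2020-01-17
→ 2020-01-17 02:33 MVB

2020-01-17 02:33 MVB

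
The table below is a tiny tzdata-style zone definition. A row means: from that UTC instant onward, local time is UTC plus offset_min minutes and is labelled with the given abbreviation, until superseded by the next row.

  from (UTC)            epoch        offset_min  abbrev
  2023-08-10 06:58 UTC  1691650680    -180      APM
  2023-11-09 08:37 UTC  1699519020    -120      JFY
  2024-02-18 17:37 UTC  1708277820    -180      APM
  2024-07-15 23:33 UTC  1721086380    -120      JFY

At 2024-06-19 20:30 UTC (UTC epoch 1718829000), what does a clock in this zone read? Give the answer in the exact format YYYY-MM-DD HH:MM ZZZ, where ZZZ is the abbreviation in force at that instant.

Query: 2024-06-19 20:30 UTC
Rule 3/4 (APM, -03:00): 2024-02-18 17:37 UTC ≤ query < 2024-07-15 23:33 UTC
20·60 + 30 - 180 = 1050 min
1050 = 0·1440 + 1050; 1050 = 17·60 + 30 → 17:30, same day
→ 2024-06-19 17:30 APM

2024-06-19 17:30 APM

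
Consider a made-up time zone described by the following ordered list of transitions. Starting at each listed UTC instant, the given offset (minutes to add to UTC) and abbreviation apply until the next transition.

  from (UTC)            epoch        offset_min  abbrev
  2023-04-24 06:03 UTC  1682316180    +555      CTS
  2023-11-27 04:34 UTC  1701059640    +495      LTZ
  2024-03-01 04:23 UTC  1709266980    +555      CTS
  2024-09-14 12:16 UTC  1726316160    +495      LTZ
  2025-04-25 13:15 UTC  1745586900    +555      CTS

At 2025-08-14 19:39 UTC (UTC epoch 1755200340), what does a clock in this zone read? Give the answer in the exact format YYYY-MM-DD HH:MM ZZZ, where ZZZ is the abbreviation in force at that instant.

Query: 2025-08-14 19:39 UTC
Rule 5/5 (CTS, +09:15): 2025-04-25 13:15 UTC ≤ query < +∞
19·60 + 39 + 555 = 1734 min
1734 = 1·1440 + 294; 294 = 4·60 + 54 → 04:54, 2025-08-14 + 1 day = 2025-08-15
→ 2025-08-15 04:54 CTS

2025-08-15 04:54 CTS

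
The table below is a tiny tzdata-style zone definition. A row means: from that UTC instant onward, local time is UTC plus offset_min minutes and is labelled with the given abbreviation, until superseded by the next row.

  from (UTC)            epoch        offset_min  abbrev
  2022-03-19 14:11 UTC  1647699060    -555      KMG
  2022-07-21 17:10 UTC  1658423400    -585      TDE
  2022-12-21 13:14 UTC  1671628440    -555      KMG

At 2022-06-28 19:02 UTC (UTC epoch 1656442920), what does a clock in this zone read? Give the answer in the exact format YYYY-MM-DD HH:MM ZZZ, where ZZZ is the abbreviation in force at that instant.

Query: 2022-06-28 19:02 UTC
Rule 1/3 (KMG, -09:15): 2022-03-19 14:11 UTC ≤ query < 2022-07-21 17:10 UTC
19·60 + 2 - 555 = 587 min
587 = 0·1440 + 587; 587 = 9·60 + 47 → 09:47, same day
→ 2022-06-28 09:47 KMG

2022-06-28 09:47 KMG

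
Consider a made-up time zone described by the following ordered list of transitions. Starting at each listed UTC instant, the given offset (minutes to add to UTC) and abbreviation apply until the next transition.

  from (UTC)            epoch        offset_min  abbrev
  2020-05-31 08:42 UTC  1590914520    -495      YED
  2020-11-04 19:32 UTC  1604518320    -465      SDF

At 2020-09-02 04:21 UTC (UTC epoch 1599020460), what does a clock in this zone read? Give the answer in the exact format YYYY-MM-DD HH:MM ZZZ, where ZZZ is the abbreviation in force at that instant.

2020-09-01 20:06 YED

Query: 2020-09-02 04:21 UTC
Rule 1/2 (YED, -08:15): 2020-05-31 08:42 UTC ≤ query < 2020-11-04 19:32 UTC
4·60 + 21 - 495 = -234 min
-234 = -1·1440 + 1206; 1206 = 20·60 + 6 → 20:06, 2020-09-02 - 1 day = 2020-09-01
→ 2020-09-01 20:06 YED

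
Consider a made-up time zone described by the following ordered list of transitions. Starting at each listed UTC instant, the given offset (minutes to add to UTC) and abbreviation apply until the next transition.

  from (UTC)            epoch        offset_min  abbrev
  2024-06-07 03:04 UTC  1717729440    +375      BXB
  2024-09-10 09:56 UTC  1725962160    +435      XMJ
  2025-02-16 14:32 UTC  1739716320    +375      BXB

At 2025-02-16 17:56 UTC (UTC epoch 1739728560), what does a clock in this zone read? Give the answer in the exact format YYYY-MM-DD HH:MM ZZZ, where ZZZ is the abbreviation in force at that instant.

Query: 2025-02-16 17:56 UTC
Rule 3/3 (BXB, +06:15): 2025-02-16 14:32 UTC ≤ query < +∞
17·60 + 56 + 375 = 1451 min
1451 = 1·1440 + 11; 11 = 0·60 + 11 → 00:11, 2025-02-16 + 1 day = 2025-02-17
→ 2025-02-17 00:11 BXB

2025-02-17 00:11 BXB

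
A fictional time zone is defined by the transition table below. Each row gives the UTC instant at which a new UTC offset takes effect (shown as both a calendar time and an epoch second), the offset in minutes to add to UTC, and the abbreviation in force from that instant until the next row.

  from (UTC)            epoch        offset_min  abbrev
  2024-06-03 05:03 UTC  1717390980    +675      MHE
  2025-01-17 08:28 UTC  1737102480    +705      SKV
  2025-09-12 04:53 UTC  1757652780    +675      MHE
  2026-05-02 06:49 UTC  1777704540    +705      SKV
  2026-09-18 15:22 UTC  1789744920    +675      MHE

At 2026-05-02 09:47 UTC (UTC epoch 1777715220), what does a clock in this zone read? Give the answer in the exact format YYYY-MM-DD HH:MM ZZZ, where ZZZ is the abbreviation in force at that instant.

2026-05-02 21:32 SKV

Query: 2026-05-02 09:47 UTC
Rule 4/5 (SKV, +11:45): 2026-05-02 06:49 UTC ≤ query < 2026-09-18 15:22 UTC
9·60 + 47 + 705 = 1292 min
1292 = 0·1440 + 1292; 1292 = 21·60 + 32 → 21:32, same day
→ 2026-05-02 21:32 SKV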